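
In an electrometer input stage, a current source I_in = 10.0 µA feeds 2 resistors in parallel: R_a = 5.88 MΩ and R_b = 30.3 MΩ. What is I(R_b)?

I ≈ 1.63 µA

Two-branch current divider: I_k = I_in · R_other/(R_1 + R_2).
I(R_b) = 10.0 × 5.88/(5.88 + 30.3) = 10.0 × 0.1625 = 1.625 µA.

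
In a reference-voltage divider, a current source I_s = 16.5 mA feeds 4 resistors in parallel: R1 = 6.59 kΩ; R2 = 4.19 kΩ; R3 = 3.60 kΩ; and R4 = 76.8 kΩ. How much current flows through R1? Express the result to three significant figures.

I ≈ 3.68 mA

Conductances: ΣG = 1/6.59 + 1/4.19 + 1/3.60 + 1/76.8 = 0.6812 (1/kΩ).
R1 takes the fraction G_k/ΣG = 0.1517/0.6812 = 0.2228, so I = 16.5 × 0.2228 = 3.676 mA.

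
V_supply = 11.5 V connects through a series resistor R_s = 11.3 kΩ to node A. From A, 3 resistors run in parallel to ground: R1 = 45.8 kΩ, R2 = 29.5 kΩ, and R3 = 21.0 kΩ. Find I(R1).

I ≈ 0.116 mA

Parallel bank: R_p = 1/(1/45.8 + 1/29.5 + 1/21.0) = 9.676 kΩ.
V_A = 11.5 × 9.676/20.98 = 5.305 V.
Branch current I = V_A/R1 = 5.305/45.8 = 0.1158 mA.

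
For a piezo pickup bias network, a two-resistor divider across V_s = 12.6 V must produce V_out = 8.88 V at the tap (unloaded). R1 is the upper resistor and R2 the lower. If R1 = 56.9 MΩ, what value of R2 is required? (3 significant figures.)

V_out/V_s = R2/(R1+R2) = 0.7048.
R2 = R1 · 0.7048/(1 − 0.7048) = 135.8 MΩ.

R2 ≈ 136 MΩ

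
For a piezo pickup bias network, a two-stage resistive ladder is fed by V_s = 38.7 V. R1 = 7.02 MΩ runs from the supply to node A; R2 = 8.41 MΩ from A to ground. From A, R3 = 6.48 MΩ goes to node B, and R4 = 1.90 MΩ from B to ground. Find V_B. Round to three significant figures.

V_B ≈ 3.28 V

Node A sees R2 in parallel with the series input of stage 2, R3 + R4 = 8.380 MΩ.
Effective lower resistance at A: R2 ‖ 8.380 = 4.197 MΩ.
First divider: V_A = V_s · 4.197/(7.02 + 4.197) = 14.48 V.
V_B = V_A × 0.2267 = 3.283 V.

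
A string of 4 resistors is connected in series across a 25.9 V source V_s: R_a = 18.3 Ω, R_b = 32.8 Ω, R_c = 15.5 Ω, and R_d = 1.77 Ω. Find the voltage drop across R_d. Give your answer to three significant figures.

V ≈ 0.671 V

Total series resistance ΣR = 18.3 + 32.8 + 15.5 + 1.77 = 68.37 Ω.
Voltage divider: V = V_s · (1.770 / 68.37) = 25.9 × 0.02589 = 0.6705 V.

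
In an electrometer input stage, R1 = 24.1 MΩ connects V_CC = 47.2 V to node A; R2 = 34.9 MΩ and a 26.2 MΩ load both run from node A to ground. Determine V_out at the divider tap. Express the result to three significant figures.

First combine the lower leg with the load: R2 ‖ R_L = 14.97 MΩ.
Then V_out = V_CC · R2'/(R1 + R2') = 47.2 × 14.97/39.07 = 18.08 V.

V_out ≈ 18.1 V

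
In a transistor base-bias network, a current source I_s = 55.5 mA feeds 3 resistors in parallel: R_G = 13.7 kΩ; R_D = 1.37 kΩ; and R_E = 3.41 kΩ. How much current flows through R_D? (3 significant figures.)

I ≈ 37.0 mA

ΣG = 1/13.7 + 1/1.37 + 1/3.41 = 1.096.
R_D takes the fraction G_k/ΣG = 0.7299/1.096 = 0.6659, so I = 55.5 × 0.6659 = 36.96 mA.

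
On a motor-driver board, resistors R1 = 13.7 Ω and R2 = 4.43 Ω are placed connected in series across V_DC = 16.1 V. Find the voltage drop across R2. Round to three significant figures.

Total series resistance ΣR = 13.7 + 4.43 = 18.13 Ω.
V = V_DC · R/ΣR = 16.1 × 0.2443 = 3.934 V.

V ≈ 3.93 V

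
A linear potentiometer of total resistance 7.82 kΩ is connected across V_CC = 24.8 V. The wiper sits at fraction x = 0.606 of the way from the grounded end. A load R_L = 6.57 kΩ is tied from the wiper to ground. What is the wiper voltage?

Lower segment x·R_p = 4.739 kΩ; upper segment (1−x)·R_p = 3.081 kΩ.
Lower segment in parallel with the load: 4.739 ‖ 6.57 = 2.753 kΩ.
Loaded-divider output: V_out = 24.8 × 0.4719 = 11.70 V.

V_out ≈ 11.7 V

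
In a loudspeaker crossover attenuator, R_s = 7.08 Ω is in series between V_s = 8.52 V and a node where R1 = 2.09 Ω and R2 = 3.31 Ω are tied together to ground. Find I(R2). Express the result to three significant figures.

I ≈ 0.394 A

Parallel bank: R_p = 1/(1/2.09 + 1/3.31) = 1.281 Ω.
V_A by voltage divider: V_A = 8.52 × 1.281/(7.08 + 1.281) = 1.305 V.
Branch current I = V_A/R2 = 1.305/3.31 = 0.3944 A.
(Check via current divider: I_total = 1.019 A; share G_k/ΣG = 0.3870 → same result.)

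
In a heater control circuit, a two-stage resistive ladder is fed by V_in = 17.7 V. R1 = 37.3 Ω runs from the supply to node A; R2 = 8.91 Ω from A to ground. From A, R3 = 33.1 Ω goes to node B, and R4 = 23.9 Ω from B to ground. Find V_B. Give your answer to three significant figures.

V_B ≈ 1.27 V

Node A sees R2 in parallel with the series input of stage 2, R3 + R4 = 57.00 Ω.
R2 ‖ (R3+R4) = 7.706 Ω.
First divider: V_A = V_in · 7.706/(37.3 + 7.706) = 3.030 V.
Then the unloaded second divider: V_B = V_A × R4/(R3+R4) = 3.030 × 0.4193 = 1.271 V.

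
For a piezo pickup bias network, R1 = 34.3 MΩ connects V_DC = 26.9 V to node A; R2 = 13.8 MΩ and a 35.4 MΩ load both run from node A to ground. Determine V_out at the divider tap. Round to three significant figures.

V_out ≈ 6.04 V

First combine the lower leg with the load: R2 ‖ R_L = 9.929 MΩ.
Then V_out = V_DC · R2'/(R1 + R2') = 26.9 × 9.929/44.23 = 6.039 V.
(Unloaded it would be 7.72 V; the load pulls it down.)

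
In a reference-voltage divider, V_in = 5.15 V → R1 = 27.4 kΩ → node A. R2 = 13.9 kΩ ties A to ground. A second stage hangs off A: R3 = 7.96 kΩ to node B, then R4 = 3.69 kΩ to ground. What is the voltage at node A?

The second stage (R3 + R4 = 11.65 kΩ) loads node A in parallel with R2.
R2 ‖ (R3+R4) = 6.338 kΩ.
First divider: V_A = V_in · 6.338/(27.4 + 6.338) = 0.9675 V.

V_A ≈ 0.967 V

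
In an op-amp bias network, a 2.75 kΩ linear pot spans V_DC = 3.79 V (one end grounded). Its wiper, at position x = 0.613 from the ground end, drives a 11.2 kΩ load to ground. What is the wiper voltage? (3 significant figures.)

V_out ≈ 2.20 V

The pot divides into 1.064 kΩ above the wiper and 1.686 kΩ below.
(x·R_p) ‖ R_L = 1.465 kΩ.
Loaded-divider output: V_out = 3.79 × 0.5793 = 2.195 V.
(Unloaded: V_out = x·V_DC = 2.32 V.)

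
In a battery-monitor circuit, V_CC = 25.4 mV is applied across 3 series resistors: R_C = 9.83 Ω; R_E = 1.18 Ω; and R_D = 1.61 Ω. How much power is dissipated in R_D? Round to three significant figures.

P ≈ 6.52 µW

ΣR = 12.62 Ω → I = 25.4/12.62 = 2.013 mA.
P(R_D) = I²·R_D = (2.013)² × 1.61 = 6.522 µW.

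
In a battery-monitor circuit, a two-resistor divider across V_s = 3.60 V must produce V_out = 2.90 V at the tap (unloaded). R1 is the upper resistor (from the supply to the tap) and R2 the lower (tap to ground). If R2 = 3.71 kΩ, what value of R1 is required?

V_out/V_s = R2/(R1+R2) = 0.8056.
So R1 = R2 · (V_s/V_out − 1) = 3.71 × (3.60/2.90 − 1) = 3.71 × 0.2414 = 0.8955 kΩ.

R1 ≈ 0.896 kΩ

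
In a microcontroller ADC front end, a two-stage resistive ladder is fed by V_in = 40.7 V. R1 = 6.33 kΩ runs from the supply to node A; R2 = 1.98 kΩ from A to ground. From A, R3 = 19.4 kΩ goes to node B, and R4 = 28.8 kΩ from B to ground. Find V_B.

V_B ≈ 5.62 V

The second stage (R3 + R4 = 48.20 kΩ) loads node A in parallel with R2.
R2 ‖ (R3+R4) = 1.902 kΩ.
So V_A = 40.7 × 0.2310 = 9.403 V.
V_B = V_A × 0.5975 = 5.619 V.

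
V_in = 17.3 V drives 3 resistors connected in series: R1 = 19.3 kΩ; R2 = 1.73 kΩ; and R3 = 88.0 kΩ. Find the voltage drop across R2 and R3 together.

V ≈ 14.2 V

Series total: ΣR = 19.3 + 1.73 + 88.0 = 109.0 kΩ.
R_{R2..R3} = 1.73 + 88.0 = 89.73 kΩ.
By the voltage-divider rule, V = 17.3 × 89.73/109.0 = 14.24 V.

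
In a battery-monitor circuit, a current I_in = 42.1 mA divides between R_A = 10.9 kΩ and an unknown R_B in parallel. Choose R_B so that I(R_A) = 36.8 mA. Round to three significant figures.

The fraction through R_A equals R_B/(R_A+R_B).
36.8/42.1 = R_B/(R_A + R_B) → R_B = R_A · (0.8741)/(1 − 0.8741) = 10.9 × 6.943 = 75.68 kΩ.

R_B ≈ 75.7 kΩ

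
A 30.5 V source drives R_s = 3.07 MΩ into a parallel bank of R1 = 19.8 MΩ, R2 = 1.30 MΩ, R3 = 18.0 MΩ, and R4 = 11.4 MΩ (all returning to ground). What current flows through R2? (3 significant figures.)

Combine the parallel branches: R_p = (1/19.8 + 1/1.30 + 1/18.0 + 1/11.4)⁻¹ = 1.038 MΩ.
V_A by voltage divider: V_A = 30.5 × 1.038/(3.07 + 1.038) = 7.709 V.
Branch current I = V_A/R2 = 7.709/1.30 = 5.930 µA.

I ≈ 5.93 µA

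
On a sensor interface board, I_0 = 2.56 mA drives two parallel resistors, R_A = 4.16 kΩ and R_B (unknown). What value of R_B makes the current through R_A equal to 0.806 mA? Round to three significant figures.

The fraction through R_A equals R_B/(R_A+R_B).
With f = 0.3148, R_B = R_A · f/(1−f) = 4.16 × 0.4595 = 1.912 kΩ.

R_B ≈ 1.91 kΩ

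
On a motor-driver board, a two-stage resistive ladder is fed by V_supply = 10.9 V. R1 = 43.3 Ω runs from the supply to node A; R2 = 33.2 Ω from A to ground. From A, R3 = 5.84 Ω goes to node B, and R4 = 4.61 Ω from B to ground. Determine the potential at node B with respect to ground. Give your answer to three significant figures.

Looking into the second stage from A: R3 + R4 = 10.45 Ω appears in parallel with R2.
R2 ‖ (R3+R4) = 7.948 Ω.
V_A = 10.9 × 7.948/(43.3 + 7.948) = 1.691 V.
V_B = V_A × 0.4411 = 0.7458 V.

V_B ≈ 0.746 V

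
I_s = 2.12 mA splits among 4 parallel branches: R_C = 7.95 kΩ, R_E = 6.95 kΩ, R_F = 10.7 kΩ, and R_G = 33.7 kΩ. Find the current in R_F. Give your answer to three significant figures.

I ≈ 0.504 mA

Conductances: ΣG = 1/7.95 + 1/6.95 + 1/10.7 + 1/33.7 = 0.3928 (1/kΩ).
By the current-divider rule, I = I_s · G_k/ΣG = 2.12 × 0.2379 = 0.5044 mA.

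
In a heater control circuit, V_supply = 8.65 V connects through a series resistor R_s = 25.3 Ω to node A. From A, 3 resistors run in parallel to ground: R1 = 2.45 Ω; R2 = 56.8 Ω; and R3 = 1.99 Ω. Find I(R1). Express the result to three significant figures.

I ≈ 0.144 A

Combine the parallel branches: R_p = (1/2.45 + 1/56.8 + 1/1.99)⁻¹ = 1.077 Ω.
V_A by voltage divider: V_A = 8.65 × 1.077/(25.3 + 1.077) = 0.3533 V.
Branch current I = V_A/R1 = 0.3533/2.45 = 0.1442 A.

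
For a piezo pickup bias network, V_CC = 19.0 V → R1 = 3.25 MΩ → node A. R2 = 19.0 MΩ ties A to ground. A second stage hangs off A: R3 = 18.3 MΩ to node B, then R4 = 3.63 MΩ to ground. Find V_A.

Node A sees R2 in parallel with the series input of stage 2, R3 + R4 = 21.93 MΩ.
Effective lower resistance at A: R2 ‖ 21.93 = 10.18 MΩ.
So V_A = 19.0 × 0.7580 = 14.40 V.

V_A ≈ 14.4 V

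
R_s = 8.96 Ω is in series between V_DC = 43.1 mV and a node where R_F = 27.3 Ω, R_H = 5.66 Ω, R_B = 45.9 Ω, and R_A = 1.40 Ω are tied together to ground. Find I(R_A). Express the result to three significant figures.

I ≈ 3.24 mA

Equivalent of the parallel group: R_p = 1.053 Ω.
V_A = 43.1 × 1.053/10.01 = 4.534 mV.
Branch current I = V_A/R_A = 4.534/1.40 = 3.238 mA.
(Equivalently: I_total = 4.304 mA, then current-divider fraction G_k/ΣG = 0.7524.)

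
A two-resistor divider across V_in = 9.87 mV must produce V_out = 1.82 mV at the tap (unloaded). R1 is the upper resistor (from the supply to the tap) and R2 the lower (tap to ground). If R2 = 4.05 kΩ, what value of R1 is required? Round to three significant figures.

The divider ratio is R2/(R1+R2) = 1.82/9.87 = 0.1844.
R1 = R2·(1/k − 1) = 4.05 × 4.423 = 17.91 kΩ.

R1 ≈ 17.9 kΩ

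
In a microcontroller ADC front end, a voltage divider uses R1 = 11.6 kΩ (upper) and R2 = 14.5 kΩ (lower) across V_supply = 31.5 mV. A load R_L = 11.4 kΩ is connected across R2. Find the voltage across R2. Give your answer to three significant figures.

V_out ≈ 11.2 mV

The load sits in parallel with R2, giving an effective lower resistance R2' = R2·R_L/(R2+R_L) = 6.382 kΩ.
Voltage divider with the loaded lower leg: V_out = 31.5 × 6.382/(11.6 + 6.382) = 31.5 × 0.3549 = 11.18 mV.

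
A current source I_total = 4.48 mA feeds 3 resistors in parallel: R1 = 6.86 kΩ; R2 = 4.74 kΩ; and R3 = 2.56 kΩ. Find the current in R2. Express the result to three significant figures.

I ≈ 1.26 mA

ΣG = 1/6.86 + 1/4.74 + 1/2.56 = 0.7474.
R2 takes the fraction G_k/ΣG = 0.2110/0.7474 = 0.2823, so I = 4.48 × 0.2823 = 1.265 mA.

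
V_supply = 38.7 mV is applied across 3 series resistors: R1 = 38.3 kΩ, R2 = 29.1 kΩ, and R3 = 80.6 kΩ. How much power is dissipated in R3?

P ≈ 5.51 nW

ΣR = 148.0 kΩ → I = 38.7/148.0 = 0.2615 µA.
P(R3) = I²·R3 = (0.2615)² × 80.6 = 5.511 nW.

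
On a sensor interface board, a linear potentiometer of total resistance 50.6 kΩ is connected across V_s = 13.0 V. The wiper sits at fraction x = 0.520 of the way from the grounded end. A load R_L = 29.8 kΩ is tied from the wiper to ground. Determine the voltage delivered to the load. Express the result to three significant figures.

Lower segment x·R_p = 26.31 kΩ; upper segment (1−x)·R_p = 24.29 kΩ.
(x·R_p) ‖ R_L = 13.97 kΩ.
V_out = 13.0 × 13.97/(24.29 + 13.97) = 4.748 V.

V_out ≈ 4.75 V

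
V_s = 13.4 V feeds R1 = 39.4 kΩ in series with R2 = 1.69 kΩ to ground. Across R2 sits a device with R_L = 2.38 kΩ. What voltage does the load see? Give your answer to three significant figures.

V_out ≈ 0.328 V

R2 ‖ R_L = (1.69 × 2.38)/(1.69 + 2.38) = 0.9883 kΩ.
Voltage divider with the loaded lower leg: V_out = 13.4 × 0.9883/(39.4 + 0.9883) = 13.4 × 0.02447 = 0.3279 V.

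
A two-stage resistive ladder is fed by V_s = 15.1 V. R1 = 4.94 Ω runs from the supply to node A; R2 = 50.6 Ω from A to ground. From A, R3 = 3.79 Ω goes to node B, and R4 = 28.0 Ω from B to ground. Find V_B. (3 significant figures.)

Node A sees R2 in parallel with the series input of stage 2, R3 + R4 = 31.79 Ω.
Effective lower resistance at A: R2 ‖ 31.79 = 19.52 Ω.
First divider: V_A = V_s · 19.52/(4.94 + 19.52) = 12.05 V.
V_B = V_A × 0.8808 = 10.61 V.

V_B ≈ 10.6 V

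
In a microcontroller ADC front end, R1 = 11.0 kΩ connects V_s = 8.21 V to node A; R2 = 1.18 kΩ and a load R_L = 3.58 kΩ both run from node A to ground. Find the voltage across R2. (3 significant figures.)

V_out ≈ 0.613 V

First combine the lower leg with the load: R2 ‖ R_L = 0.8875 kΩ.
Now apply the divider: V_out = 8.21 × 0.07466 = 0.6129 V.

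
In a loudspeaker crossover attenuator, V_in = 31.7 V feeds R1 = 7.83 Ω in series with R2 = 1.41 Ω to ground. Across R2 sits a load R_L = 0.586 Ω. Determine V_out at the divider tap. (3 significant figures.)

V_out ≈ 1.59 V

The load sits in parallel with R2, giving an effective lower resistance R2' = R2·R_L/(R2+R_L) = 0.4140 Ω.
Voltage divider with the loaded lower leg: V_out = 31.7 × 0.4140/(7.83 + 0.4140) = 31.7 × 0.05021 = 1.592 V.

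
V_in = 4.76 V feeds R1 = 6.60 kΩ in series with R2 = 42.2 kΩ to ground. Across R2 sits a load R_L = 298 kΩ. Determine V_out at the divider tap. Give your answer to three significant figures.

V_out ≈ 4.04 V

The load sits in parallel with R2, giving an effective lower resistance R2' = R2·R_L/(R2+R_L) = 36.97 kΩ.
Then V_out = V_in · R2'/(R1 + R2') = 4.76 × 36.97/43.57 = 4.039 V.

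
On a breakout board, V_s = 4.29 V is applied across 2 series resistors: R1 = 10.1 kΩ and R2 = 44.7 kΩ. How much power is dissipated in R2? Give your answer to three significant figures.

P ≈ 0.274 mW

The common current is I = 4.29/54.80 = 0.07828 mA.
V(R2) = I·R = 3.499 V; P = V·I = 3.499 × 0.07828 = 0.2739 mW.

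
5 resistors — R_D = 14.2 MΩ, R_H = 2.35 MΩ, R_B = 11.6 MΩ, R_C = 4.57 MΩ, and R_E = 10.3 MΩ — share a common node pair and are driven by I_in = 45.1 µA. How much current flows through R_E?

I ≈ 4.88 µA

Conductances: ΣG = 1/14.2 + 1/2.35 + 1/11.6 + 1/4.57 + 1/10.3 = 0.8981 (1/MΩ).
By the current-divider rule, I = I_in · G_k/ΣG = 45.1 × 0.1081 = 4.876 µA.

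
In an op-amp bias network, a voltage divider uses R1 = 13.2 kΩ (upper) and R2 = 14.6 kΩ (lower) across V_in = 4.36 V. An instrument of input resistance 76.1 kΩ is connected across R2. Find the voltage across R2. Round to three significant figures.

The load sits in parallel with R2, giving an effective lower resistance R2' = R2·R_L/(R2+R_L) = 12.25 kΩ.
Then V_out = V_in · R2'/(R1 + R2') = 4.36 × 12.25/25.45 = 2.099 V.

V_out ≈ 2.10 V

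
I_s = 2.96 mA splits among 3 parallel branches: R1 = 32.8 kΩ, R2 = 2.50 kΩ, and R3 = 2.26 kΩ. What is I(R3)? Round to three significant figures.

I ≈ 1.50 mA

Conductances: ΣG = 1/32.8 + 1/2.50 + 1/2.26 = 0.8730 (1/kΩ).
Current divider: I(R3) = I_s · G_k/ΣG = 2.96 × (0.4425/0.8730) = 2.96 × 0.5069 = 1.500 mA.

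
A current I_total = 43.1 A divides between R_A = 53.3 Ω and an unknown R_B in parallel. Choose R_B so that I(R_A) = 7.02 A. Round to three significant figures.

Two-branch current divider: I_A = I_total · R_B/(R_A + R_B).
7.02/43.1 = R_B/(R_A + R_B) → R_B = R_A · (0.1629)/(1 − 0.1629) = 53.3 × 0.1946 = 10.37 Ω.

R_B ≈ 10.4 Ω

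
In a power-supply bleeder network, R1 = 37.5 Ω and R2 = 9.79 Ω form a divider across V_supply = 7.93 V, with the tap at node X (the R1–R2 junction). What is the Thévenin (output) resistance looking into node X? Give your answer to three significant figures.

R_th ≈ 7.76 Ω

Looking into X with the source shorted: R_th = R1·R2/(R1+R2) = 37.50 × 9.79/47.29 = 7.763 Ω.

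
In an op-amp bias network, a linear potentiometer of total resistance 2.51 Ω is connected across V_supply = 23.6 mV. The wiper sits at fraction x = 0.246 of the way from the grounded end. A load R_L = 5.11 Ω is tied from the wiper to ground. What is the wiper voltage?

Split the track: R_lower = x·R_p = 0.6175 Ω, R_upper = (1−x)·R_p = 1.893 Ω.
Lower segment in parallel with the load: 0.6175 ‖ 5.11 = 0.5509 Ω.
Loaded-divider output: V_out = 23.6 × 0.2255 = 5.321 mV.

V_out ≈ 5.32 mV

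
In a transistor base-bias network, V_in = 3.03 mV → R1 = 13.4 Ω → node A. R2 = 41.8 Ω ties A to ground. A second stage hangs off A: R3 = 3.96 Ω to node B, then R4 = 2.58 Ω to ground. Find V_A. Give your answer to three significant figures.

The second stage (R3 + R4 = 6.540 Ω) loads node A in parallel with R2.
Effective lower resistance at A: R2 ‖ 6.540 = 5.655 Ω.
So V_A = 3.03 × 0.2968 = 0.8992 mV.

V_A ≈ 0.899 mV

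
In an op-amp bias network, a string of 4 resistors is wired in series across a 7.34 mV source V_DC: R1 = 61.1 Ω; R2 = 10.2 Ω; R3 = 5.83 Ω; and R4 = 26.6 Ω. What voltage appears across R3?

V ≈ 0.413 mV

ΣR = 61.1 + 10.2 + 5.83 + 26.6 = 103.7 Ω.
By the voltage-divider rule, V = 7.34 × 5.830/103.7 = 0.4125 mV.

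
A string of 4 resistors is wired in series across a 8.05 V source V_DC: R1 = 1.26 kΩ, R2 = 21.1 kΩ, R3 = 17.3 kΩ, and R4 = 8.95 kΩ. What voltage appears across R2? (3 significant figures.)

V ≈ 3.49 V

ΣR = 1.26 + 21.1 + 17.3 + 8.95 = 48.61 kΩ.
By the voltage-divider rule, V = 8.05 × 21.10/48.61 = 3.494 V.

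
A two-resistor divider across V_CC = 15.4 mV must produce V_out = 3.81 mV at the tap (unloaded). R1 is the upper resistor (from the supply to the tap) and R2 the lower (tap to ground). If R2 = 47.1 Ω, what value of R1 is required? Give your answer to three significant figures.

Required fraction k = V_out/V_CC = 0.2474.
Rearranging, R1 = R2·(1−k)/k = 47.1 × 3.042 = 143.3 Ω.

R1 ≈ 143 Ω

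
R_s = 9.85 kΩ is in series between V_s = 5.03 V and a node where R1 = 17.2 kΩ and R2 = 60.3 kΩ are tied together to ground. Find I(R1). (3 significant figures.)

Combine the parallel branches: R_p = (1/17.2 + 1/60.3)⁻¹ = 13.38 kΩ.
Node voltage V_A = V_s · R_p/(R_s + R_p) = 5.03 × 0.5760 = 2.897 V.
Branch current I = V_A/R1 = 2.897/17.2 = 0.1685 mA.

I ≈ 0.168 mA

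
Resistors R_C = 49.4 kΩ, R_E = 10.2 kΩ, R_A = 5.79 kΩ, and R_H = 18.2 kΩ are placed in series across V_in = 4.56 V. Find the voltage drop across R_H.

Total series resistance ΣR = 49.4 + 10.2 + 5.79 + 18.2 = 83.59 kΩ.
By the voltage-divider rule, V = 4.56 × 18.20/83.59 = 0.9928 V.

V ≈ 0.993 V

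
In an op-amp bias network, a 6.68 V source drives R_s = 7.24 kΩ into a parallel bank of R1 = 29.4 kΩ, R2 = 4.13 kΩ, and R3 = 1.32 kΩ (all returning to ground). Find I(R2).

I ≈ 0.191 mA

Parallel bank: R_p = 1/(1/29.4 + 1/4.13 + 1/1.32) = 0.9674 kΩ.
V_A by voltage divider: V_A = 6.68 × 0.9674/(7.24 + 0.9674) = 0.7874 V.
Branch current I = V_A/R2 = 0.7874/4.13 = 0.1906 mA.
(Check via current divider: I_total = 0.8139 mA; share G_k/ΣG = 0.2342 → same result.)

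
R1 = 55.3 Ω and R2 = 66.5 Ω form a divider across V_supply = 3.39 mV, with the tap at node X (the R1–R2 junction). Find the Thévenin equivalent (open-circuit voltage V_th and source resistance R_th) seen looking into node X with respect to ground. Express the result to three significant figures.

V_th is the unloaded tap voltage: V_supply · R2/(R1+R2) = 3.39 × 0.5460 = 1.851 mV.
Looking into X with the source shorted: R_th = R1·R2/(R1+R2) = 55.30 × 66.5/121.8 = 30.19 Ω.

V_th ≈ 1.85 mV, R_th ≈ 30.2 Ω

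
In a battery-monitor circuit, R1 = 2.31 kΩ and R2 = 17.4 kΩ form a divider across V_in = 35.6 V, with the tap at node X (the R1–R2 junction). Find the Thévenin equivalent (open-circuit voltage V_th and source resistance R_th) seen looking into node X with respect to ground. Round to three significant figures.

V_th ≈ 31.4 V, R_th ≈ 2.04 kΩ

With X open, the divider is unloaded: V_th = 35.6 × 17.4/19.71 = 31.43 V.
With V_in suppressed (replaced by a short), R_th = R1 ‖ R2 = (2.310 × 17.4)/(2.310 + 17.4) = 2.039 kΩ.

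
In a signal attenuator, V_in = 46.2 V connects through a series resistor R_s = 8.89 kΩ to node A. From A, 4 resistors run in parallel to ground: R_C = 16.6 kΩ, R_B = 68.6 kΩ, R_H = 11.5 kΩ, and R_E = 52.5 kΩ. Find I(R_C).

I ≈ 1.07 mA

Equivalent of the parallel group: R_p = 5.530 kΩ.
V_A by voltage divider: V_A = 46.2 × 5.530/(8.89 + 5.530) = 17.72 V.
Branch current I = V_A/R_C = 17.72/16.6 = 1.067 mA.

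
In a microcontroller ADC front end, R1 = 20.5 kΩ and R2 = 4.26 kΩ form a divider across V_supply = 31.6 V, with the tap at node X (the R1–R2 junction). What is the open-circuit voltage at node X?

V_th ≈ 5.44 V

Open-circuit (no load on X): V_th = V_supply · R2/(R1 + R2) = 31.6 × 4.26/(20.50 + 4.26) = 5.437 V.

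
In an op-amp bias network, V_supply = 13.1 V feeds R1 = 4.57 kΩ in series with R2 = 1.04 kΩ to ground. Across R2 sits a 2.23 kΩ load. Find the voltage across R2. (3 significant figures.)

The load sits in parallel with R2, giving an effective lower resistance R2' = R2·R_L/(R2+R_L) = 0.7092 kΩ.
Now apply the divider: V_out = 13.1 × 0.1343 = 1.760 V.

V_out ≈ 1.76 V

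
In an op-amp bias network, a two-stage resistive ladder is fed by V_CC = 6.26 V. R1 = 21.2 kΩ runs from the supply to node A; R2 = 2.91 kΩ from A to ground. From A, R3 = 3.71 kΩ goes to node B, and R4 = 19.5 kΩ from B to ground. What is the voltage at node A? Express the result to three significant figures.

V_A ≈ 0.681 V

The second stage (R3 + R4 = 23.21 kΩ) loads node A in parallel with R2.
R2 ‖ (R3+R4) = 2.586 kΩ.
V_A = 6.26 × 2.586/(21.2 + 2.586) = 0.6805 V.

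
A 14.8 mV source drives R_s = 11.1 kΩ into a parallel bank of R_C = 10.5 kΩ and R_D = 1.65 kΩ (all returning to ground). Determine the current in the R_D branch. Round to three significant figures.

Equivalent of the parallel group: R_p = 1.426 kΩ.
Node voltage V_A = V_s · R_p/(R_s + R_p) = 14.8 × 0.1138 = 1.685 mV.
Branch current I = V_A/R_D = 1.685/1.65 = 1.021 µA.

I ≈ 1.02 µA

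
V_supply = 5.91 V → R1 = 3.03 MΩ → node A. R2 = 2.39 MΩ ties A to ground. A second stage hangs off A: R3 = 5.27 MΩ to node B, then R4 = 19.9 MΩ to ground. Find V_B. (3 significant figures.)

V_B ≈ 1.96 V

Node A sees R2 in parallel with the series input of stage 2, R3 + R4 = 25.17 MΩ.
Effective lower resistance at A: R2 ‖ 25.17 = 2.183 MΩ.
First divider: V_A = V_supply · 2.183/(3.03 + 2.183) = 2.475 V.
V_B = V_A × 0.7906 = 1.957 V.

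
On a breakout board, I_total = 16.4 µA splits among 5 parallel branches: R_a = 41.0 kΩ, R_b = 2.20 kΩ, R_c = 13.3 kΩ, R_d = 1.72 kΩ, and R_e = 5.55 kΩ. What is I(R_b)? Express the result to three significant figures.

ΣG = 1/41.0 + 1/2.20 + 1/13.3 + 1/1.72 + 1/5.55 = 1.316.
By the current-divider rule, I = I_total · G_k/ΣG = 16.4 × 0.3455 = 5.666 µA.

I ≈ 5.67 µA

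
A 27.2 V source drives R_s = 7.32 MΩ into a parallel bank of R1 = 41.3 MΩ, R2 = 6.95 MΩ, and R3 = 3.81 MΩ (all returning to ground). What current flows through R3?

I ≈ 1.72 µA

Combine the parallel branches: R_p = (1/41.3 + 1/6.95 + 1/3.81)⁻¹ = 2.323 MΩ.
V_A = 27.2 × 2.323/9.643 = 6.551 V.
I(R3) = V_A / R3 = 6.551/3.81 = 1.720 µA.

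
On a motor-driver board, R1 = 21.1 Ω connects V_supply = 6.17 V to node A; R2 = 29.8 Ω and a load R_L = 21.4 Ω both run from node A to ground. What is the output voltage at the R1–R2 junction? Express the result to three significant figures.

R2 ‖ R_L = (29.8 × 21.4)/(29.8 + 21.4) = 12.46 Ω.
Now apply the divider: V_out = 6.17 × 0.3712 = 2.290 V.
(Unloaded it would be 3.61 V; the load pulls it down.)

V_out ≈ 2.29 V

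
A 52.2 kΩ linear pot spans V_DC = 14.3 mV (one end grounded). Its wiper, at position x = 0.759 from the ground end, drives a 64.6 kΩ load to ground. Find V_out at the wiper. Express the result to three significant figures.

V_out ≈ 9.46 mV

The pot divides into 12.58 kΩ above the wiper and 39.62 kΩ below.
R_L loads the lower segment: effective lower R = 24.56 kΩ.
Then V_out = V_DC · 24.56/(12.58 + 24.56) = 9.456 mV.
(Unloaded: V_out = x·V_DC = 10.9 mV.)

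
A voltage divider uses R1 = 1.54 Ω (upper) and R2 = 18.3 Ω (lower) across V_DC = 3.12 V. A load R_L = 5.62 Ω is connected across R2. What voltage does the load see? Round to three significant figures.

V_out ≈ 2.30 V

R2 ‖ R_L = (18.3 × 5.62)/(18.3 + 5.62) = 4.300 Ω.
Then V_out = V_DC · R2'/(R1 + R2') = 3.12 × 4.300/5.840 = 2.297 V.
(Unloaded it would be 2.88 V; the load pulls it down.)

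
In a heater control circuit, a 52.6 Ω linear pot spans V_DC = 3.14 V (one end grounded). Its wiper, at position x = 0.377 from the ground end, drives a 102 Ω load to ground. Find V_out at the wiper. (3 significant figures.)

V_out ≈ 1.06 V

Split the track: R_lower = x·R_p = 19.83 Ω, R_upper = (1−x)·R_p = 32.77 Ω.
(x·R_p) ‖ R_L = 16.60 Ω.
V_out = 3.14 × 16.60/(32.77 + 16.60) = 1.056 V.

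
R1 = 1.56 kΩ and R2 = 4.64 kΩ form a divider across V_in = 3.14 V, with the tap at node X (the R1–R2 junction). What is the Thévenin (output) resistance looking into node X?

R_th ≈ 1.17 kΩ

Looking into X with the source shorted: R_th = R1·R2/(R1+R2) = 1.560 × 4.64/6.200 = 1.167 kΩ.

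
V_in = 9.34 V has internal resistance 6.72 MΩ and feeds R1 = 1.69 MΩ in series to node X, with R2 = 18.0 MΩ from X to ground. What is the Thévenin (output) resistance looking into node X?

R_th ≈ 5.73 MΩ

R1' = 6.72 + 1.69 = 8.410 MΩ (source resistance + R1).
Looking into X with the source shorted: R_th = R1'·R2/(R1'+R2) = 8.410 × 18.0/26.41 = 5.732 MΩ.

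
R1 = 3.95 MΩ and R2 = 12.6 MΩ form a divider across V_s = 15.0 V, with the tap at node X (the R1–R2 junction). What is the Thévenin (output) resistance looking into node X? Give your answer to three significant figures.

Looking into X with the source shorted: R_th = R1·R2/(R1+R2) = 3.950 × 12.6/16.55 = 3.007 MΩ.

R_th ≈ 3.01 MΩ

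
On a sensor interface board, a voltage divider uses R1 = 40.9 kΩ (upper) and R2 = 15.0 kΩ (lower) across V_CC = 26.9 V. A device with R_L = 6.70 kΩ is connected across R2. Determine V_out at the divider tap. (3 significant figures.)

R2 ‖ R_L = (15.0 × 6.70)/(15.0 + 6.70) = 4.631 kΩ.
Voltage divider with the loaded lower leg: V_out = 26.9 × 4.631/(40.9 + 4.631) = 26.9 × 0.1017 = 2.736 V.
(Unloaded it would be 7.22 V; the load pulls it down.)

V_out ≈ 2.74 V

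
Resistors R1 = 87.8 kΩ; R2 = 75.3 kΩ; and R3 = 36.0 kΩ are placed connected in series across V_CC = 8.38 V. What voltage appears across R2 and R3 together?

V ≈ 4.68 V

ΣR = 87.8 + 75.3 + 36.0 = 199.1 kΩ.
R_{R2..R3} = 75.3 + 36.0 = 111.3 kΩ.
By the voltage-divider rule, V = 8.38 × 111.3/199.1 = 4.685 V.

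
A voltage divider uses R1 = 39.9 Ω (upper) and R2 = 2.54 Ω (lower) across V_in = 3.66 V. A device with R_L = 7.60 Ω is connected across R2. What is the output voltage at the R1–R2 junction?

V_out ≈ 0.167 V

First combine the lower leg with the load: R2 ‖ R_L = 1.904 Ω.
Then V_out = V_in · R2'/(R1 + R2') = 3.66 × 1.904/41.80 = 0.1667 V.
(Unloaded it would be 0.219 V; the load pulls it down.)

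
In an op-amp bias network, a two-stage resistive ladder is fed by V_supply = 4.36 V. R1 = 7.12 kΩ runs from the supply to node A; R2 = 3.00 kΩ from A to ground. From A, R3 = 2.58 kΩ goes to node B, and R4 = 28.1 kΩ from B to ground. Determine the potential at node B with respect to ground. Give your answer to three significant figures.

Looking into the second stage from A: R3 + R4 = 30.68 kΩ appears in parallel with R2.
Effective lower resistance at A: R2 ‖ 30.68 = 2.733 kΩ.
So V_A = 4.36 × 0.2774 = 1.209 V.
Stage 2 is unloaded, so V_B = V_A · R4/(R3+R4) = 1.209 × 28.1/30.68 = 1.108 V.

V_B ≈ 1.11 V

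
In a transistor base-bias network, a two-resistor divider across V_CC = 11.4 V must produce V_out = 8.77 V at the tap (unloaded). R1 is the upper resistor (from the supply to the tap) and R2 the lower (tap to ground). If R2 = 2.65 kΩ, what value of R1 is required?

R1 ≈ 0.795 kΩ

V_out/V_CC = R2/(R1+R2) = 0.7693.
So R1 = R2 · (V_CC/V_out − 1) = 2.65 × (11.4/8.77 − 1) = 2.65 × 0.2999 = 0.7947 kΩ.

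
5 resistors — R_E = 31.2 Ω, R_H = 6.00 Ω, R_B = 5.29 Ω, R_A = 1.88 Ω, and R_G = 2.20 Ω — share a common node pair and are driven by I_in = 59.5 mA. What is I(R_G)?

Total conductance ΣG = 1/31.2 + 1/6.00 + 1/5.29 + 1/1.88 + 1/2.20 = 1.374 (units of 1/Ω).
R_G takes the fraction G_k/ΣG = 0.4545/1.374 = 0.3308, so I = 59.5 × 0.3308 = 19.68 mA.

I ≈ 19.7 mA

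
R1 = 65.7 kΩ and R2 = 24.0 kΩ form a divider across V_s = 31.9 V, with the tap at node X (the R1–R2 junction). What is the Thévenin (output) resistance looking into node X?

Looking into X with the source shorted: R_th = R1·R2/(R1+R2) = 65.70 × 24.0/89.70 = 17.58 kΩ.

R_th ≈ 17.6 kΩ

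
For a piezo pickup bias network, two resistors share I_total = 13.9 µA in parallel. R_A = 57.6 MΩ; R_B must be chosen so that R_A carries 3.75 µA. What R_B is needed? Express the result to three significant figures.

R_B ≈ 21.3 MΩ

The fraction through R_A equals R_B/(R_A+R_B).
3.75/13.9 = R_B/(R_A + R_B) → R_B = R_A · (0.2698)/(1 − 0.2698) = 57.6 × 0.3695 = 21.28 MΩ.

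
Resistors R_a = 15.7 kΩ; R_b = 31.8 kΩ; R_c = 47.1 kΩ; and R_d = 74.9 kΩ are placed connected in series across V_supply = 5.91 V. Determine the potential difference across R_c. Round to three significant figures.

V ≈ 1.64 V

Total series resistance ΣR = 15.7 + 31.8 + 47.1 + 74.9 = 169.5 kΩ.
By the voltage-divider rule, V = 5.91 × 47.10/169.5 = 1.642 V.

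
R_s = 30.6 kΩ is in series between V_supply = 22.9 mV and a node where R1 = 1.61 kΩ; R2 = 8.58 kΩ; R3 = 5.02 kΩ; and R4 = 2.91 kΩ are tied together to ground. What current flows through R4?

I ≈ 0.196 µA

Equivalent of the parallel group: R_p = 0.7809 kΩ.
V_A by voltage divider: V_A = 22.9 × 0.7809/(30.6 + 0.7809) = 0.5699 mV.
Branch current I = V_A/R4 = 0.5699/2.91 = 0.1958 µA.
(Check via current divider: I_total = 0.7297 µA; share G_k/ΣG = 0.2684 → same result.)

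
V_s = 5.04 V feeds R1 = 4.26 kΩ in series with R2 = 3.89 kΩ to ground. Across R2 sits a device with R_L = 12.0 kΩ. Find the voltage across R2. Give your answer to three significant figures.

V_out ≈ 2.06 V

R2 ‖ R_L = (3.89 × 12.0)/(3.89 + 12.0) = 2.938 kΩ.
Now apply the divider: V_out = 5.04 × 0.4081 = 2.057 V.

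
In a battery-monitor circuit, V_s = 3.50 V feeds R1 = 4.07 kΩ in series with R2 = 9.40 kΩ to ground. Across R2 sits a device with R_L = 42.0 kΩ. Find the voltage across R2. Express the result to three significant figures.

V_out ≈ 2.29 V

The load sits in parallel with R2, giving an effective lower resistance R2' = R2·R_L/(R2+R_L) = 7.681 kΩ.
Then V_out = V_s · R2'/(R1 + R2') = 3.50 × 7.681/11.75 = 2.288 V.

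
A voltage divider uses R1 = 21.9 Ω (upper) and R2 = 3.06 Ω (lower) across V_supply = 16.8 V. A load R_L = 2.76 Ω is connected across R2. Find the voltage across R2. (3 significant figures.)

First combine the lower leg with the load: R2 ‖ R_L = 1.451 Ω.
Then V_out = V_supply · R2'/(R1 + R2') = 16.8 × 1.451/23.35 = 1.044 V.
(Unloaded it would be 2.06 V; the load pulls it down.)

V_out ≈ 1.04 V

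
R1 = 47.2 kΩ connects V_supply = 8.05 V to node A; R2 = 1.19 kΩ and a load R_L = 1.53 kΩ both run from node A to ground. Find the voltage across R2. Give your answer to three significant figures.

V_out ≈ 0.113 V

The load sits in parallel with R2, giving an effective lower resistance R2' = R2·R_L/(R2+R_L) = 0.6694 kΩ.
Voltage divider with the loaded lower leg: V_out = 8.05 × 0.6694/(47.2 + 0.6694) = 8.05 × 0.01398 = 0.1126 V.
(Unloaded it would be 0.198 V; the load pulls it down.)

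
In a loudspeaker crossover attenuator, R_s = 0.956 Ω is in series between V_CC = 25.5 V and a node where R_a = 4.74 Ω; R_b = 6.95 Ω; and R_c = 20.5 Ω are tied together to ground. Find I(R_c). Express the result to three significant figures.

I ≈ 0.898 A

Parallel bank: R_p = 1/(1/4.74 + 1/6.95 + 1/20.5) = 2.477 Ω.
V_A = 25.5 × 2.477/3.433 = 18.40 V.
Branch current I = V_A/R_c = 18.40/20.5 = 0.8976 A.
(Check via current divider: I_total = 7.427 A; share G_k/ΣG = 0.1209 → same result.)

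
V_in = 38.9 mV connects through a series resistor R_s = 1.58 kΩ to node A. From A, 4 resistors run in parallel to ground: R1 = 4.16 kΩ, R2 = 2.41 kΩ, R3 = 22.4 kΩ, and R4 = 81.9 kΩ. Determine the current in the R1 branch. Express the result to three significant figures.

Parallel bank: R_p = 1/(1/4.16 + 1/2.41 + 1/22.4 + 1/81.9) = 1.404 kΩ.
V_A by voltage divider: V_A = 38.9 × 1.404/(1.58 + 1.404) = 18.30 mV.
I(R1) = V_A / R1 = 18.30/4.16 = 4.400 µA.

I ≈ 4.40 µA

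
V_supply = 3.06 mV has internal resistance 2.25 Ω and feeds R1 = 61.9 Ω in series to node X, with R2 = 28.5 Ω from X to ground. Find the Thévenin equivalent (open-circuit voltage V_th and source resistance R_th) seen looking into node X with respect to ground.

R1' = 2.25 + 61.9 = 64.15 Ω (source resistance + R1).
With X open, the divider is unloaded: V_th = 3.06 × 28.5/92.65 = 0.9413 mV.
Zeroing V_supply shorts the top of R1' to ground, so R_th = R1' ‖ R2 = 19.73 Ω.

V_th ≈ 0.941 mV, R_th ≈ 19.7 Ω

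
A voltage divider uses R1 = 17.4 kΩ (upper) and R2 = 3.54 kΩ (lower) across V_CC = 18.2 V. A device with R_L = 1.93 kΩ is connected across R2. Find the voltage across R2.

R2 ‖ R_L = (3.54 × 1.93)/(3.54 + 1.93) = 1.249 kΩ.
Now apply the divider: V_out = 18.2 × 0.06698 = 1.219 V.
(Unloaded it would be 3.08 V; the load pulls it down.)

V_out ≈ 1.22 V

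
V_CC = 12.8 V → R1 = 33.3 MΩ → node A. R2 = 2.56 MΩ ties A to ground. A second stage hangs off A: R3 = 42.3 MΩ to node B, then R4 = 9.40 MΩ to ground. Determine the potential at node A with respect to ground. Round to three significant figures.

Node A sees R2 in parallel with the series input of stage 2, R3 + R4 = 51.70 MΩ.
R2 ‖ (R3+R4) = 2.439 MΩ.
First divider: V_A = V_CC · 2.439/(33.3 + 2.439) = 0.8736 V.

V_A ≈ 0.874 V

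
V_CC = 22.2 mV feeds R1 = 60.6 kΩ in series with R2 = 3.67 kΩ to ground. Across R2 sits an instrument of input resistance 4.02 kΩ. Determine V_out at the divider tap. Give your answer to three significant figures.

V_out ≈ 0.681 mV

First combine the lower leg with the load: R2 ‖ R_L = 1.919 kΩ.
Now apply the divider: V_out = 22.2 × 0.03069 = 0.6813 mV.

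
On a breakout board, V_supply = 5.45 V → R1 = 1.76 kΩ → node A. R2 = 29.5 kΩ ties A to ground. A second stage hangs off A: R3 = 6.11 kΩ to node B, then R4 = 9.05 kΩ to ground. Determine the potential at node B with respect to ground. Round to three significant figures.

The second stage (R3 + R4 = 15.16 kΩ) loads node A in parallel with R2.
R2 ‖ (R3+R4) = 10.01 kΩ.
So V_A = 5.45 × 0.8505 = 4.635 V.
Stage 2 is unloaded, so V_B = V_A · R4/(R3+R4) = 4.635 × 9.05/15.16 = 2.767 V.

V_B ≈ 2.77 V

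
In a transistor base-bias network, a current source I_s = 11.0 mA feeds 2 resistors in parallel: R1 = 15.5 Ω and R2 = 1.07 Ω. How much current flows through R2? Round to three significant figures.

I ≈ 10.3 mA

Two-branch current divider: I_k = I_s · R_other/(R_1 + R_2).
I(R2) = 11.0 × 15.5/(15.5 + 1.07) = 11.0 × 0.9354 = 10.29 mA.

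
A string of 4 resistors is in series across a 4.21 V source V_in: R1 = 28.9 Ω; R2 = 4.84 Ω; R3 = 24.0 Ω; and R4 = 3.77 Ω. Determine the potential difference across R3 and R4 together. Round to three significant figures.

V ≈ 1.90 V

Total series resistance ΣR = 28.9 + 4.84 + 24.0 + 3.77 = 61.51 Ω.
R_{R3..R4} = 24.0 + 3.77 = 27.77 Ω.
V = V_in · R/ΣR = 4.21 × 0.4515 = 1.901 V.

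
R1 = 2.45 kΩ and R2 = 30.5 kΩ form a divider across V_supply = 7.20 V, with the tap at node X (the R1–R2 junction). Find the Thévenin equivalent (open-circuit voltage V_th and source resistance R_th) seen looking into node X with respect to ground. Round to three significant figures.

V_th ≈ 6.66 V, R_th ≈ 2.27 kΩ

V_th is the unloaded tap voltage: V_supply · R2/(R1+R2) = 7.20 × 0.9256 = 6.665 V.
Zeroing V_supply shorts the top of R1 to ground, so R_th = R1 ‖ R2 = 2.268 kΩ.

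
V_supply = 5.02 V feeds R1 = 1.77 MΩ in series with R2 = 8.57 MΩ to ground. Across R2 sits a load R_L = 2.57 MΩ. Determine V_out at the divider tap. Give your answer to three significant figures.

R2 ‖ R_L = (8.57 × 2.57)/(8.57 + 2.57) = 1.977 MΩ.
Voltage divider with the loaded lower leg: V_out = 5.02 × 1.977/(1.77 + 1.977) = 5.02 × 0.5276 = 2.649 V.

V_out ≈ 2.65 V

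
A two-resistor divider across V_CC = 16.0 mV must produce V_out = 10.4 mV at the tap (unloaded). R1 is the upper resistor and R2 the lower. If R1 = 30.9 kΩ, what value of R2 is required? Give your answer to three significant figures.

Required fraction k = V_out/V_CC = 0.6500.
So R2 = R1 · V_out/(V_CC − V_out) = 30.9 × 10.4/(16.0 − 10.4) = 30.9 × 1.857 = 57.39 kΩ.

R2 ≈ 57.4 kΩ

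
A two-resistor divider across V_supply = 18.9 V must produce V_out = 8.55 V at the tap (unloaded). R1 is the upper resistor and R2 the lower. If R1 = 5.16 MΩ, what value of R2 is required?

The divider ratio is R2/(R1+R2) = 8.55/18.9 = 0.4524.
R2 = R1 · 0.4524/(1 − 0.4524) = 4.263 MΩ.

R2 ≈ 4.26 MΩ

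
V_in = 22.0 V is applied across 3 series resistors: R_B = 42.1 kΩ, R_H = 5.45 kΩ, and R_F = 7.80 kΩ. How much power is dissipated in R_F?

Series current I = V_in/ΣR = 22.0/55.35 = 0.3975 mA.
V(R_F) = I·R = 3.100 V; P = V·I = 3.100 × 0.3975 = 1.232 mW.

P ≈ 1.23 mW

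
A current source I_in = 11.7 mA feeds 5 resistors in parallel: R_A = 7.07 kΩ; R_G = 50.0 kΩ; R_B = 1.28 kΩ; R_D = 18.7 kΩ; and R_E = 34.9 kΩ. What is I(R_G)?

Conductances: ΣG = 1/7.07 + 1/50.0 + 1/1.28 + 1/18.7 + 1/34.9 = 1.025 (1/kΩ).
Current divider: I(R_G) = I_in · G_k/ΣG = 11.7 × (0.02000/1.025) = 11.7 × 0.01952 = 0.2283 mA.

I ≈ 0.228 mA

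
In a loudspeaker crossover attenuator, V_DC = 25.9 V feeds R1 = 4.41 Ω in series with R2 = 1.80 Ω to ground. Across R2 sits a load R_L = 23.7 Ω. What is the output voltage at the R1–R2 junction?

The load sits in parallel with R2, giving an effective lower resistance R2' = R2·R_L/(R2+R_L) = 1.673 Ω.
Then V_out = V_DC · R2'/(R1 + R2') = 25.9 × 1.673/6.083 = 7.123 V.
(Unloaded it would be 7.51 V; the load pulls it down.)

V_out ≈ 7.12 V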